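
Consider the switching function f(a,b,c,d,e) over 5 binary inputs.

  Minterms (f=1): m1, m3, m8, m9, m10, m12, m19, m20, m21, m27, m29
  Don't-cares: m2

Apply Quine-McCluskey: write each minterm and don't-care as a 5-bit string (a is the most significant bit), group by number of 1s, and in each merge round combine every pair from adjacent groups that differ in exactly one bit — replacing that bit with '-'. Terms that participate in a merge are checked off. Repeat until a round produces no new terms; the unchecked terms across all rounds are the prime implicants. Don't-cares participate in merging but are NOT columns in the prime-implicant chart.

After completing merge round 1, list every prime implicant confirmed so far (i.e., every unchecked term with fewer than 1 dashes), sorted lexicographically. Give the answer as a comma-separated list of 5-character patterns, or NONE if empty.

NONE

Round 0: 00001✓ 00010✓ 00011✓ 01000✓ 01001✓ 01010✓ 01100✓ 10011✓ 10100✓ 10101✓ 11011✓ 11101✓
Round 1: -0011 0-001 0-010 000-1 0001- 01-00 010-0 0100- 1-011 1-101 1010-
PIs = {-0011, 0-001, 0-010, 000-1, 0001-, 01-00, 010-0, 0100-, 1-011, 1-101, 1010-}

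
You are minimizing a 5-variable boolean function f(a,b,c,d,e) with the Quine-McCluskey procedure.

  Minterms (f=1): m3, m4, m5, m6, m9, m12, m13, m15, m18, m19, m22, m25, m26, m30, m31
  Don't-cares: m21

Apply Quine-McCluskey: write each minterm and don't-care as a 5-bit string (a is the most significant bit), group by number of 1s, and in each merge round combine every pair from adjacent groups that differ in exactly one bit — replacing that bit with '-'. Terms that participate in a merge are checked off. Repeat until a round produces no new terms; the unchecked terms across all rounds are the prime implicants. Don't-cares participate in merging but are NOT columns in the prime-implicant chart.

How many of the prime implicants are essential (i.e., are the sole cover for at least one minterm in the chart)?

size-2^0 implicants → 00011(✓)  00100(✓)  00101(✓)  00110(✓)  01001(✓)  01100(✓)  01101(✓)  01111(✓)  10010(✓)  10011(✓)  10101(✓)  10110(✓)  11001(✓)  11010(✓)  11110(✓)  11111(✓)
size-2^1 implicants → -0011  -0101  -0110  -1001  -1111  0-100(✓)  0-101(✓)  001-0  0010-(✓)  01-01  011-1  0110-(✓)  1-010(✓)  1-110(✓)  10-10(✓)  1001-  11-10(✓)  1111-
size-2^2 implicants → 0-10-  1--10
Unchecked terms (primes): -0011, -0101, -0110, -1001, -1111, 0-10-, 001-0, 01-01, 011-1, 1--10, 1001-, 1111-
Minterm coverage:
  m3 ⊆ -0011 [E]
  m4 ⊆ 0-10-,001-0
  m5 ⊆ -0101,0-10-
  m6 ⊆ -0110,001-0
  m9 ⊆ -1001,01-01
  m12 ⊆ 0-10- [E]
  m13 ⊆ 0-10-,01-01,011-1
  m15 ⊆ -1111,011-1
  m18 ⊆ 1--10,1001-
  m19 ⊆ -0011,1001-
  m22 ⊆ -0110,1--10
  m25 ⊆ -1001 [E]
  m26 ⊆ 1--10 [E]
  m30 ⊆ 1--10,1111-
  m31 ⊆ -1111,1111-
E = {-0011, -1001, 0-10-, 1--10}

4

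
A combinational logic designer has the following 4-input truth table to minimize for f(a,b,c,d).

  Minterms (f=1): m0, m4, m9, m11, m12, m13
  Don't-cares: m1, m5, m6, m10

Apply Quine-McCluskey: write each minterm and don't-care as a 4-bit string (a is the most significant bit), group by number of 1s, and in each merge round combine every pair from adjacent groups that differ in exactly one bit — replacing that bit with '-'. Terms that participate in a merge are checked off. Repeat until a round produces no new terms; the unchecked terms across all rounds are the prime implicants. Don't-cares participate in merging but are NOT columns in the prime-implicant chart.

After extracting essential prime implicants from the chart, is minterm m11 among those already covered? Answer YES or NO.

NO

[col 0] 0000*, 0001*, 0100*, 0101*, 0110*, 1001*, 1010*, 1011*, 1100*, 1101*
[col 1] -001*, -100*, -101*, 0-00*, 0-01*, 000-*, 01-0, 010-*, 1-01*, 10-1, 101-, 110-*
[col 2] --01, -10-, 0-0-
Prime implicants: --01, -10-, 0-0-, 01-0, 10-1, 101-
PI chart (minterm → PIs covering it):
  0 | 0-0-  (sole → essential)
  4 | -10-,0-0-,01-0
  9 | --01,10-1
  11 | 10-1,101-
  12 | -10-  (sole → essential)
  13 | --01,-10-
Essential prime implicants: -10-, 0-0-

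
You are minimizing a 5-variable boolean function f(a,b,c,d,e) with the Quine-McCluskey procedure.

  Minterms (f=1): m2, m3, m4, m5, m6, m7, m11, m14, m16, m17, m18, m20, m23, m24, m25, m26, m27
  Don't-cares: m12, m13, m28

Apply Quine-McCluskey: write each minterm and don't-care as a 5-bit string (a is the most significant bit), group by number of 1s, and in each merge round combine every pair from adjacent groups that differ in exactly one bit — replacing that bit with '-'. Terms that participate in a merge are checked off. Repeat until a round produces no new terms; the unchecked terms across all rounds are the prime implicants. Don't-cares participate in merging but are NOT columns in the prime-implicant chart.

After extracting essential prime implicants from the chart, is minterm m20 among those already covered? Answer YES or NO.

Round 0: 00010✓ 00011✓ 00100✓ 00101✓ 00110✓ 00111✓ 01011✓ 01100✓ 01101✓ 01110✓ 10000✓ 10001✓ 10010✓ 10100✓ 10111✓ 11000✓ 11001✓ 11010✓ 11011✓ 11100✓
Round 1: -0010 -0100✓ -0111 -1011 -1100✓ 0-011 0-100✓ 0-101✓ 0-110✓ 00-10✓ 00-11✓ 0001-✓ 001-0✓ 001-1✓ 0010-✓ 0011-✓ 011-0✓ 0110-✓ 1-000✓ 1-001✓ 1-010✓ 1-100✓ 10-00✓ 100-0✓ 1000-✓ 11-00✓ 110-0✓ 110-1✓ 1100-✓ 1101-✓
Round 2: --100 0-1-0 0-10- 00-1- 001-- 1--00 1-0-0 1-00- 110--
PIs = {--100, -0010, -0111, -1011, 0-011, 0-1-0, 0-10-, 00-1-, 001--, 1--00, 1-0-0, 1-00-, 110--}
Coverage chart:
  m2: -0010,00-1-
  m3: 0-011,00-1-
  m4: --100,0-1-0,0-10-,001--
  m5: 0-10-,001--
  m6: 0-1-0,00-1-,001--
  m7: -0111,00-1-,001--
  m11: -1011,0-011
  m14: 0-1-0 ←essential
  m16: 1--00,1-0-0,1-00-
  m17: 1-00- ←essential
  m18: -0010,1-0-0
  m20: --100,1--00
  m23: -0111 ←essential
  m24: 1--00,1-0-0,1-00-,110--
  m25: 1-00-,110--
  m26: 1-0-0,110--
  m27: -1011,110--
Essential: -0111, 0-1-0, 1-00-

NO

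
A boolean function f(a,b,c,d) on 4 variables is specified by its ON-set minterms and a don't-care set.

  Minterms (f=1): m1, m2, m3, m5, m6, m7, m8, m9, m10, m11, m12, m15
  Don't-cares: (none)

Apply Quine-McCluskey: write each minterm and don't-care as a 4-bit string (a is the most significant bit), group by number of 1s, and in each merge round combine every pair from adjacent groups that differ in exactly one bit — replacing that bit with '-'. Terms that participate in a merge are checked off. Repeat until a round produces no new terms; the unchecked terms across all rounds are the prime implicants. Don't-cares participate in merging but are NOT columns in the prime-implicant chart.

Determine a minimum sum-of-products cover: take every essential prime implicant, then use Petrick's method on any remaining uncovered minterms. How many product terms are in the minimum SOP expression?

5

Round 0: 0001✓ 0010✓ 0011✓ 0101✓ 0110✓ 0111✓ 1000✓ 1001✓ 1010✓ 1011✓ 1100✓ 1111✓
Round 1: -001✓ -010✓ -011✓ -111✓ 0-01✓ 0-10✓ 0-11✓ 00-1✓ 001-✓ 01-1✓ 011-✓ 1-00 1-11✓ 10-0✓ 10-1✓ 100-✓ 101-✓
Round 2: --11 -0-1 -01- 0--1 0-1- 10--
PIs = {--11, -0-1, -01-, 0--1, 0-1-, 1-00, 10--}
Coverage chart:
  m1: -0-1,0--1
  m2: -01-,0-1-
  m3: --11,-0-1,-01-,0--1,0-1-
  m5: 0--1 ←essential
  m6: 0-1- ←essential
  m7: --11,0--1,0-1-
  m8: 1-00,10--
  m9: -0-1,10--
  m10: -01-,10--
  m11: --11,-0-1,-01-,10--
  m12: 1-00 ←essential
  m15: --11 ←essential
Essential: --11, 0--1, 0-1-, 1-00
Petrick residual → 10--
Min cover (5 terms): cd + a'd + a'c + ac'd' + ab'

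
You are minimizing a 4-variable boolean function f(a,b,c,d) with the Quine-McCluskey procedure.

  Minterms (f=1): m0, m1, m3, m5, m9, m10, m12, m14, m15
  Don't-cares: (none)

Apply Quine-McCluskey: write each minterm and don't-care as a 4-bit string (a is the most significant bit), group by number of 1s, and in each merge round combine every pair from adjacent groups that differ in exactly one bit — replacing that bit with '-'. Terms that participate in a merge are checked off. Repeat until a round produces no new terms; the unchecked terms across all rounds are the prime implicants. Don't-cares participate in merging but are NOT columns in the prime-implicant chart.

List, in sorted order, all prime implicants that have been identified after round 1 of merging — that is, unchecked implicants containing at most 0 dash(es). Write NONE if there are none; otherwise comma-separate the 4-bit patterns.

size-2^0 implicants → 0000(✓)  0001(✓)  0011(✓)  0101(✓)  1001(✓)  1010(✓)  1100(✓)  1110(✓)  1111(✓)
size-2^1 implicants → -001  0-01  00-1  000-  1-10  11-0  111-
Unchecked terms (primes): -001, 0-01, 00-1, 000-, 1-10, 11-0, 111-

NONE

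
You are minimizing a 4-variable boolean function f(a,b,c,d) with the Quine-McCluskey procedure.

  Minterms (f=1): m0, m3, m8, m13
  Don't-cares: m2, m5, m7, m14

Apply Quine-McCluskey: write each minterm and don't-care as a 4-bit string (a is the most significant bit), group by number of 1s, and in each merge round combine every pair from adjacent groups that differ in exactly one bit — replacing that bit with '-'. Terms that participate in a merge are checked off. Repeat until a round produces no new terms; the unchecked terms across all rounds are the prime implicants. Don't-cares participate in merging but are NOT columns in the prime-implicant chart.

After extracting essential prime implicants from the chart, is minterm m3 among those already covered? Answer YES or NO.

Round 0: 0000✓ 0010✓ 0011✓ 0101✓ 0111✓ 1000✓ 1101✓ 1110
Round 1: -000 -101 0-11 00-0 001- 01-1
PIs = {-000, -101, 0-11, 00-0, 001-, 01-1, 1110}
Coverage chart:
  m0: -000,00-0
  m3: 0-11,001-
  m8: -000 ←essential
  m13: -101 ←essential
Essential: -000, -101

NO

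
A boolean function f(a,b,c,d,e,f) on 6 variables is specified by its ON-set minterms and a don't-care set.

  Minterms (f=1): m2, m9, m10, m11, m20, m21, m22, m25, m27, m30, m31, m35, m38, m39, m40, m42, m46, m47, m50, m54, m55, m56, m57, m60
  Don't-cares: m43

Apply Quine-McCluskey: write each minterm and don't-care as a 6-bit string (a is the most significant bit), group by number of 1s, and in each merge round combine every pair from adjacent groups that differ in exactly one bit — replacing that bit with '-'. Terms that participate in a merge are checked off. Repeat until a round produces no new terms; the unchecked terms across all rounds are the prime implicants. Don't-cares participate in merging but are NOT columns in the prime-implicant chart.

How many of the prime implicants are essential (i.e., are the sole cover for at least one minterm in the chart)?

size-2^0 implicants → 000010(✓)  001001(✓)  001010(✓)  001011(✓)  010100(✓)  010101(✓)  010110(✓)  011001(✓)  011011(✓)  011110(✓)  011111(✓)  100011(✓)  100110(✓)  100111(✓)  101000(✓)  101010(✓)  101011(✓)  101110(✓)  101111(✓)  110010(✓)  110110(✓)  110111(✓)  111000(✓)  111001(✓)  111100(✓)
size-2^1 implicants → -01010(✓)  -01011(✓)  -10110  -11001  0-1001(✓)  0-1011(✓)  00-010  0010-1(✓)  00101-(✓)  01-110  0101-0  01010-  011-11  0110-1(✓)  01111-  1-0110(✓)  1-0111(✓)  1-1000  10-011(✓)  10-110(✓)  10-111(✓)  100-11(✓)  10011-(✓)  101-10(✓)  101-11(✓)  1010-0  10101-(✓)  10111-(✓)  110-10  11011-(✓)  111-00  11100-
size-2^2 implicants → -0101-  0-10-1  1-011-  10--11  10-11-  101-1-
Unchecked terms (primes): -0101-, -10110, -11001, 0-10-1, 00-010, 01-110, 0101-0, 01010-, 011-11, 01111-, 1-011-, 1-1000, 10--11, 10-11-, 101-1-, 1010-0, 110-10, 111-00, 11100-
Minterm coverage:
  m2 ⊆ 00-010 [E]
  m9 ⊆ 0-10-1 [E]
  m10 ⊆ -0101-,00-010
  m11 ⊆ -0101-,0-10-1
  m20 ⊆ 0101-0,01010-
  m21 ⊆ 01010- [E]
  m22 ⊆ -10110,01-110,0101-0
  m25 ⊆ -11001,0-10-1
  m27 ⊆ 0-10-1,011-11
  m30 ⊆ 01-110,01111-
  m31 ⊆ 011-11,01111-
  m35 ⊆ 10--11 [E]
  m38 ⊆ 1-011-,10-11-
  m39 ⊆ 1-011-,10--11,10-11-
  m40 ⊆ 1-1000,1010-0
  m42 ⊆ -0101-,101-1-,1010-0
  m46 ⊆ 10-11-,101-1-
  m47 ⊆ 10--11,10-11-,101-1-
  m50 ⊆ 110-10 [E]
  m54 ⊆ -10110,1-011-,110-10
  m55 ⊆ 1-011- [E]
  m56 ⊆ 1-1000,111-00,11100-
  m57 ⊆ -11001,11100-
  m60 ⊆ 111-00 [E]
E = {0-10-1, 00-010, 01010-, 1-011-, 10--11, 110-10, 111-00}

7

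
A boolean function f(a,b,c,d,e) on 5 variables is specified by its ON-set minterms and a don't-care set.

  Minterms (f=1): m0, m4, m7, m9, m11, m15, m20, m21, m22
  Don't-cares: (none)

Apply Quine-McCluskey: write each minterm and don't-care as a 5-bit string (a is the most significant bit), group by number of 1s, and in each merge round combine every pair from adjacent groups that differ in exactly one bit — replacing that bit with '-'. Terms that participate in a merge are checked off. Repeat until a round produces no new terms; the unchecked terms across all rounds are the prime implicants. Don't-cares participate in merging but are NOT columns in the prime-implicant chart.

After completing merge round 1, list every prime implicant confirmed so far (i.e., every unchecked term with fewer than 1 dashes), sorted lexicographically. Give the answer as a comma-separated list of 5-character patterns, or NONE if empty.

NONE

Round 0: 00000✓ 00100✓ 00111✓ 01001✓ 01011✓ 01111✓ 10100✓ 10101✓ 10110✓
Round 1: -0100 0-111 00-00 01-11 010-1 101-0 1010-
PIs = {-0100, 0-111, 00-00, 01-11, 010-1, 101-0, 1010-}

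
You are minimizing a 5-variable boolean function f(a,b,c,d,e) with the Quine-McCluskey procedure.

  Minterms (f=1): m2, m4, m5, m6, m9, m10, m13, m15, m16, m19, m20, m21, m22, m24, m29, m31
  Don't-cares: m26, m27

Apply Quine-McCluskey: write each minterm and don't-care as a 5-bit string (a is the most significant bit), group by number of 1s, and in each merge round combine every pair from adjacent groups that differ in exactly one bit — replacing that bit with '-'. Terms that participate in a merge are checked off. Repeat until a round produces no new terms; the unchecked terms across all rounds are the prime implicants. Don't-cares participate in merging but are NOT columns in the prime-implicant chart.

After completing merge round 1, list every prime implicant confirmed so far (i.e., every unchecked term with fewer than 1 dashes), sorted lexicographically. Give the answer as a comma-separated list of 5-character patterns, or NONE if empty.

size-2^0 implicants → 00010(✓)  00100(✓)  00101(✓)  00110(✓)  01001(✓)  01010(✓)  01101(✓)  01111(✓)  10000(✓)  10011(✓)  10100(✓)  10101(✓)  10110(✓)  11000(✓)  11010(✓)  11011(✓)  11101(✓)  11111(✓)
size-2^1 implicants → -0100(✓)  -0101(✓)  -0110(✓)  -1010  -1101(✓)  -1111(✓)  0-010  0-101(✓)  00-10  001-0(✓)  0010-(✓)  01-01  011-1(✓)  1-000  1-011  1-101(✓)  10-00  101-0(✓)  1010-(✓)  11-11  110-0  1101-  111-1(✓)
size-2^2 implicants → --101  -01-0  -010-  -11-1
Unchecked terms (primes): --101, -01-0, -010-, -1010, -11-1, 0-010, 00-10, 01-01, 1-000, 1-011, 10-00, 11-11, 110-0, 1101-

NONE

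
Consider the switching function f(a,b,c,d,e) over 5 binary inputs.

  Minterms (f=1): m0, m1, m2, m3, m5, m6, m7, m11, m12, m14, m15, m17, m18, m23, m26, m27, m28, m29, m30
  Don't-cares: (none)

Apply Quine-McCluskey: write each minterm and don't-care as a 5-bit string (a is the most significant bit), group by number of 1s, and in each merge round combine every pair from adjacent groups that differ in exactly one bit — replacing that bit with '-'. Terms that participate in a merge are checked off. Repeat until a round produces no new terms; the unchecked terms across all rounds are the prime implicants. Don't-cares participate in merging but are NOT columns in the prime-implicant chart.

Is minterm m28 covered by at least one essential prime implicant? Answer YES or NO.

[col 0] 00000*, 00001*, 00010*, 00011*, 00101*, 00110*, 00111*, 01011*, 01100*, 01110*, 01111*, 10001*, 10010*, 10111*, 11010*, 11011*, 11100*, 11101*, 11110*
[col 1] -0001, -0010, -0111, -1011, -1100*, -1110*, 0-011*, 0-110*, 0-111*, 00-01*, 00-10*, 00-11*, 000-0*, 000-1*, 0000-*, 0001-*, 001-1*, 0011-*, 01-11*, 011-0*, 0111-*, 1-010, 11-10, 1101-, 111-0*, 1110-
[col 2] -11-0, 0--11, 0-11-, 00--1, 00-1-, 000--
Prime implicants: -0001, -0010, -0111, -1011, -11-0, 0--11, 0-11-, 00--1, 00-1-, 000--, 1-010, 11-10, 1101-, 1110-
PI chart (minterm → PIs covering it):
  0 | 000--  (sole → essential)
  1 | -0001,00--1,000--
  2 | -0010,00-1-,000--
  3 | 0--11,00--1,00-1-,000--
  5 | 00--1  (sole → essential)
  6 | 0-11-,00-1-
  7 | -0111,0--11,0-11-,00--1,00-1-
  11 | -1011,0--11
  12 | -11-0  (sole → essential)
  14 | -11-0,0-11-
  15 | 0--11,0-11-
  17 | -0001  (sole → essential)
  18 | -0010,1-010
  23 | -0111  (sole → essential)
  26 | 1-010,11-10,1101-
  27 | -1011,1101-
  28 | -11-0,1110-
  29 | 1110-  (sole → essential)
  30 | -11-0,11-10
Essential prime implicants: -0001, -0111, -11-0, 00--1, 000--, 1110-

YES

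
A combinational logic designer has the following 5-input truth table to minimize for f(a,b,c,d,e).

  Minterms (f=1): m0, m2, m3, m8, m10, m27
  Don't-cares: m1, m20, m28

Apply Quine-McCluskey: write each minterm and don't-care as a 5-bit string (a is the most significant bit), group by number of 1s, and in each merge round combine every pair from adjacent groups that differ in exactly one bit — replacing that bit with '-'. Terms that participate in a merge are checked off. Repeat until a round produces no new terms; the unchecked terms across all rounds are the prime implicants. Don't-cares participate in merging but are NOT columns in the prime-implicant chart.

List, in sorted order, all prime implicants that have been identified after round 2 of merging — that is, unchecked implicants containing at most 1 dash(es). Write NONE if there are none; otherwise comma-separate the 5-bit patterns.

[col 0] 00000*, 00001*, 00010*, 00011*, 01000*, 01010*, 10100*, 11011, 11100*
[col 1] 0-000*, 0-010*, 000-0*, 000-1*, 0000-*, 0001-*, 010-0*, 1-100
[col 2] 0-0-0, 000--
Prime implicants: 0-0-0, 000--, 1-100, 11011

1-100, 11011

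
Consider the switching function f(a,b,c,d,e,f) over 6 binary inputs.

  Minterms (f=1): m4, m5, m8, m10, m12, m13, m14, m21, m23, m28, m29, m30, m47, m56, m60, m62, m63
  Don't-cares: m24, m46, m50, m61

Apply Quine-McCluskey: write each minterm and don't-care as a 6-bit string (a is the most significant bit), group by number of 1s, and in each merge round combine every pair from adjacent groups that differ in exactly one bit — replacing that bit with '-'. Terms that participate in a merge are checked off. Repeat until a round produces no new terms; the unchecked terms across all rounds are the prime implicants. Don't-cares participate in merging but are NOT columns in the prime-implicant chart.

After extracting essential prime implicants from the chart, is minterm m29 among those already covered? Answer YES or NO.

size-2^0 implicants → 000100(✓)  000101(✓)  001000(✓)  001010(✓)  001100(✓)  001101(✓)  001110(✓)  010101(✓)  010111(✓)  011000(✓)  011100(✓)  011101(✓)  011110(✓)  101110(✓)  101111(✓)  110010  111000(✓)  111100(✓)  111101(✓)  111110(✓)  111111(✓)
size-2^1 implicants → -01110(✓)  -11000(✓)  -11100(✓)  -11101(✓)  -11110(✓)  0-0101(✓)  0-1000(✓)  0-1100(✓)  0-1101(✓)  0-1110(✓)  00-100(✓)  00-101(✓)  00010-(✓)  001-00(✓)  001-10(✓)  0010-0(✓)  0011-0(✓)  00110-(✓)  01-101(✓)  0101-1  011-00(✓)  0111-0(✓)  01110-(✓)  1-1110(✓)  1-1111(✓)  10111-(✓)  111-00(✓)  1111-0(✓)  1111-1(✓)  11110-(✓)  11111-(✓)
size-2^2 implicants → --1110  -11-00  -111-0  -1110-  0--101  0-1-00  0-11-0  0-110-  00-10-  001--0  1-111-  1111--
Unchecked terms (primes): --1110, -11-00, -111-0, -1110-, 0--101, 0-1-00, 0-11-0, 0-110-, 00-10-, 001--0, 0101-1, 1-111-, 110010, 1111--
Minterm coverage:
  m4 ⊆ 00-10- [E]
  m5 ⊆ 0--101,00-10-
  m8 ⊆ 0-1-00,001--0
  m10 ⊆ 001--0 [E]
  m12 ⊆ 0-1-00,0-11-0,0-110-,00-10-,001--0
  m13 ⊆ 0--101,0-110-,00-10-
  m14 ⊆ --1110,0-11-0,001--0
  m21 ⊆ 0--101,0101-1
  m23 ⊆ 0101-1 [E]
  m28 ⊆ -11-00,-111-0,-1110-,0-1-00,0-11-0,0-110-
  m29 ⊆ -1110-,0--101,0-110-
  m30 ⊆ --1110,-111-0,0-11-0
  m47 ⊆ 1-111- [E]
  m56 ⊆ -11-00 [E]
  m60 ⊆ -11-00,-111-0,-1110-,1111--
  m62 ⊆ --1110,-111-0,1-111-,1111--
  m63 ⊆ 1-111-,1111--
E = {-11-00, 00-10-, 001--0, 0101-1, 1-111-}

NO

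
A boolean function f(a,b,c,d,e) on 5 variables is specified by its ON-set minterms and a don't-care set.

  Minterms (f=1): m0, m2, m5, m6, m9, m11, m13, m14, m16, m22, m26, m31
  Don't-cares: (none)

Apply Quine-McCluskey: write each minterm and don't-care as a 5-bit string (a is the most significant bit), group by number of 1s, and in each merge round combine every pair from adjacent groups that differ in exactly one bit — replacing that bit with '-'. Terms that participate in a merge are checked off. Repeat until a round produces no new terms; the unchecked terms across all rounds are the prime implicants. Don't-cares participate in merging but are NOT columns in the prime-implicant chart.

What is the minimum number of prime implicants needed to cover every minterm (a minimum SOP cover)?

8

[col 0] 00000*, 00010*, 00101*, 00110*, 01001*, 01011*, 01101*, 01110*, 10000*, 10110*, 11010, 11111
[col 1] -0000, -0110, 0-101, 0-110, 00-10, 000-0, 01-01, 010-1
Prime implicants: -0000, -0110, 0-101, 0-110, 00-10, 000-0, 01-01, 010-1, 11010, 11111
PI chart (minterm → PIs covering it):
  0 | -0000,000-0
  2 | 00-10,000-0
  5 | 0-101  (sole → essential)
  6 | -0110,0-110,00-10
  9 | 01-01,010-1
  11 | 010-1  (sole → essential)
  13 | 0-101,01-01
  14 | 0-110  (sole → essential)
  16 | -0000  (sole → essential)
  22 | -0110  (sole → essential)
  26 | 11010  (sole → essential)
  31 | 11111  (sole → essential)
Essential prime implicants: -0000, -0110, 0-101, 0-110, 010-1, 11010, 11111
Petrick residual → 00-10
Minimum SOP uses 8 PIs: b'c'd'e' + b'cde' + a'cd'e + a'cde' + a'b'de' + a'bc'e + abc'de' + abcde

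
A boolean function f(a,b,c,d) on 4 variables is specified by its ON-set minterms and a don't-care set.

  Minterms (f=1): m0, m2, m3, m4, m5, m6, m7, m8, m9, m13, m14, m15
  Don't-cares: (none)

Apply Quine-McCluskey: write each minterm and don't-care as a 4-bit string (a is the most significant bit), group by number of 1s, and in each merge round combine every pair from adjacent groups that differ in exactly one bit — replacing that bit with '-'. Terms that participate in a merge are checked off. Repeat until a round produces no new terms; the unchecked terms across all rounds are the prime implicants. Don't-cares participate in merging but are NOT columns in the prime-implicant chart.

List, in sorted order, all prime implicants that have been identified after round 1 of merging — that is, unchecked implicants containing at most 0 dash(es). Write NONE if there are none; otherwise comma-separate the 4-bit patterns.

[col 0] 0000*, 0010*, 0011*, 0100*, 0101*, 0110*, 0111*, 1000*, 1001*, 1101*, 1110*, 1111*
[col 1] -000, -101*, -110*, -111*, 0-00*, 0-10*, 0-11*, 00-0*, 001-*, 01-0*, 01-1*, 010-*, 011-*, 1-01, 100-, 11-1*, 111-*
[col 2] -1-1, -11-, 0--0, 0-1-, 01--
Prime implicants: -000, -1-1, -11-, 0--0, 0-1-, 01--, 1-01, 100-

NONE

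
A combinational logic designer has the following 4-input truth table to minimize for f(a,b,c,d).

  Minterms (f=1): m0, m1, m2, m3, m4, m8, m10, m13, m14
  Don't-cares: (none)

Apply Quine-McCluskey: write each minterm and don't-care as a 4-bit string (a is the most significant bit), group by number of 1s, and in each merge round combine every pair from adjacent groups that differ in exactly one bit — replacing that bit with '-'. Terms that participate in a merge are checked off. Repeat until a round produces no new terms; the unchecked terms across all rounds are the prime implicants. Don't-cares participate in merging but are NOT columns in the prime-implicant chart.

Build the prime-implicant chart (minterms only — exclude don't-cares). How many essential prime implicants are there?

5

size-2^0 implicants → 0000(✓)  0001(✓)  0010(✓)  0011(✓)  0100(✓)  1000(✓)  1010(✓)  1101  1110(✓)
size-2^1 implicants → -000(✓)  -010(✓)  0-00  00-0(✓)  00-1(✓)  000-(✓)  001-(✓)  1-10  10-0(✓)
size-2^2 implicants → -0-0  00--
Unchecked terms (primes): -0-0, 0-00, 00--, 1-10, 1101
Minterm coverage:
  m0 ⊆ -0-0,0-00,00--
  m1 ⊆ 00-- [E]
  m2 ⊆ -0-0,00--
  m3 ⊆ 00-- [E]
  m4 ⊆ 0-00 [E]
  m8 ⊆ -0-0 [E]
  m10 ⊆ -0-0,1-10
  m13 ⊆ 1101 [E]
  m14 ⊆ 1-10 [E]
E = {-0-0, 0-00, 00--, 1-10, 1101}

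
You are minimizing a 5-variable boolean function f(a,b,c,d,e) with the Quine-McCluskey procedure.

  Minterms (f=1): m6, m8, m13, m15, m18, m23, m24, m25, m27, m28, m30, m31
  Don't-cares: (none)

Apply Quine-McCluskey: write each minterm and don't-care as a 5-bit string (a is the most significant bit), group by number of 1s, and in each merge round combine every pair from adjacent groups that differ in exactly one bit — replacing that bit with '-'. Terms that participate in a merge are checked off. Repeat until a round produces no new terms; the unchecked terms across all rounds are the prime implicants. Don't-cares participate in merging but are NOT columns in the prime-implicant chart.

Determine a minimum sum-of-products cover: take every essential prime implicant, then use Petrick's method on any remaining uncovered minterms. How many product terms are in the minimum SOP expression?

7

[col 0] 00110, 01000*, 01101*, 01111*, 10010, 10111*, 11000*, 11001*, 11011*, 11100*, 11110*, 11111*
[col 1] -1000, -1111, 011-1, 1-111, 11-00, 11-11, 110-1, 1100-, 111-0, 1111-
Prime implicants: -1000, -1111, 00110, 011-1, 1-111, 10010, 11-00, 11-11, 110-1, 1100-, 111-0, 1111-
PI chart (minterm → PIs covering it):
  6 | 00110  (sole → essential)
  8 | -1000  (sole → essential)
  13 | 011-1  (sole → essential)
  15 | -1111,011-1
  18 | 10010  (sole → essential)
  23 | 1-111  (sole → essential)
  24 | -1000,11-00,1100-
  25 | 110-1,1100-
  27 | 11-11,110-1
  28 | 11-00,111-0
  30 | 111-0,1111-
  31 | -1111,1-111,11-11,1111-
Essential prime implicants: -1000, 00110, 011-1, 1-111, 10010
Petrick residual → 110-1, 111-0
Minimum SOP uses 7 PIs: bc'd'e' + a'b'cde' + a'bce + acde + ab'c'de' + abc'e + abce'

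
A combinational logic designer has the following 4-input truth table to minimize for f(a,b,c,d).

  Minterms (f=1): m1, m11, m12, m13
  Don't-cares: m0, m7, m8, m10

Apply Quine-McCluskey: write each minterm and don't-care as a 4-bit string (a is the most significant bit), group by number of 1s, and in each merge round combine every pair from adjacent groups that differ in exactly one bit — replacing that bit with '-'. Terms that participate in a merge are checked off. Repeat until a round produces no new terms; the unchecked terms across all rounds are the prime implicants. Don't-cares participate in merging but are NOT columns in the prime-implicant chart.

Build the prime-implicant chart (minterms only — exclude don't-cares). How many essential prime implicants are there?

3

Round 0: 0000✓ 0001✓ 0111 1000✓ 1010✓ 1011✓ 1100✓ 1101✓
Round 1: -000 000- 1-00 10-0 101- 110-
PIs = {-000, 000-, 0111, 1-00, 10-0, 101-, 110-}
Coverage chart:
  m1: 000- ←essential
  m11: 101- ←essential
  m12: 1-00,110-
  m13: 110- ←essential
Essential: 000-, 101-, 110-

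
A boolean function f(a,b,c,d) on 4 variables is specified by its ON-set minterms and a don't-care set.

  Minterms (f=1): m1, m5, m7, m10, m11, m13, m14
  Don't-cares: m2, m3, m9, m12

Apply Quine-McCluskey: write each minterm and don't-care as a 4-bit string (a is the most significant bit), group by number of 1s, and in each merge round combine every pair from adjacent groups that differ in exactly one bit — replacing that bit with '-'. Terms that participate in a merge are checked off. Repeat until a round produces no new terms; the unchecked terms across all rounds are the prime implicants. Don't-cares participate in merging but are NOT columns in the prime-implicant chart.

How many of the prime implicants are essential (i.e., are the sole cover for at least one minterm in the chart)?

1

size-2^0 implicants → 0001(✓)  0010(✓)  0011(✓)  0101(✓)  0111(✓)  1001(✓)  1010(✓)  1011(✓)  1100(✓)  1101(✓)  1110(✓)
size-2^1 implicants → -001(✓)  -010(✓)  -011(✓)  -101(✓)  0-01(✓)  0-11(✓)  00-1(✓)  001-(✓)  01-1(✓)  1-01(✓)  1-10  10-1(✓)  101-(✓)  11-0  110-
size-2^2 implicants → --01  -0-1  -01-  0--1
Unchecked terms (primes): --01, -0-1, -01-, 0--1, 1-10, 11-0, 110-
Minterm coverage:
  m1 ⊆ --01,-0-1,0--1
  m5 ⊆ --01,0--1
  m7 ⊆ 0--1 [E]
  m10 ⊆ -01-,1-10
  m11 ⊆ -0-1,-01-
  m13 ⊆ --01,110-
  m14 ⊆ 1-10,11-0
E = {0--1}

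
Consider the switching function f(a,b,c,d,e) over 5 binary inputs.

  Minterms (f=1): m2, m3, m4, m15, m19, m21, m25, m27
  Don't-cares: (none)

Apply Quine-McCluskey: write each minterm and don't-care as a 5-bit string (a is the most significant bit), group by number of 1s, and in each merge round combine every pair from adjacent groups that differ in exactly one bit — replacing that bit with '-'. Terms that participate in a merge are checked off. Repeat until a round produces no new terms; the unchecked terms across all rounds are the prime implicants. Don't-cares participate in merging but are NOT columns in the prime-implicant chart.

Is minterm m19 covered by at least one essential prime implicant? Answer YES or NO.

[col 0] 00010*, 00011*, 00100, 01111, 10011*, 10101, 11001*, 11011*
[col 1] -0011, 0001-, 1-011, 110-1
Prime implicants: -0011, 0001-, 00100, 01111, 1-011, 10101, 110-1
PI chart (minterm → PIs covering it):
  2 | 0001-  (sole → essential)
  3 | -0011,0001-
  4 | 00100  (sole → essential)
  15 | 01111  (sole → essential)
  19 | -0011,1-011
  21 | 10101  (sole → essential)
  25 | 110-1  (sole → essential)
  27 | 1-011,110-1
Essential prime implicants: 0001-, 00100, 01111, 10101, 110-1

NO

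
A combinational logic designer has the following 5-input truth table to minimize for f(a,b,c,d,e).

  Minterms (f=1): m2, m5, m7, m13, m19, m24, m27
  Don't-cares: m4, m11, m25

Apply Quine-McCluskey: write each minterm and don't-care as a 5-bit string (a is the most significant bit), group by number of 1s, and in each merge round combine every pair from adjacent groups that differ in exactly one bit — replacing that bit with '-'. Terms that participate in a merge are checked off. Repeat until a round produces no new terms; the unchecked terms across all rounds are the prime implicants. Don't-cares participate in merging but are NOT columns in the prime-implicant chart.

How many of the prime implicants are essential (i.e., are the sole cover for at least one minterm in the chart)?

5

Round 0: 00010 00100✓ 00101✓ 00111✓ 01011✓ 01101✓ 10011✓ 11000✓ 11001✓ 11011✓
Round 1: -1011 0-101 001-1 0010- 1-011 110-1 1100-
PIs = {-1011, 0-101, 00010, 001-1, 0010-, 1-011, 110-1, 1100-}
Coverage chart:
  m2: 00010 ←essential
  m5: 0-101,001-1,0010-
  m7: 001-1 ←essential
  m13: 0-101 ←essential
  m19: 1-011 ←essential
  m24: 1100- ←essential
  m27: -1011,1-011,110-1
Essential: 0-101, 00010, 001-1, 1-011, 1100-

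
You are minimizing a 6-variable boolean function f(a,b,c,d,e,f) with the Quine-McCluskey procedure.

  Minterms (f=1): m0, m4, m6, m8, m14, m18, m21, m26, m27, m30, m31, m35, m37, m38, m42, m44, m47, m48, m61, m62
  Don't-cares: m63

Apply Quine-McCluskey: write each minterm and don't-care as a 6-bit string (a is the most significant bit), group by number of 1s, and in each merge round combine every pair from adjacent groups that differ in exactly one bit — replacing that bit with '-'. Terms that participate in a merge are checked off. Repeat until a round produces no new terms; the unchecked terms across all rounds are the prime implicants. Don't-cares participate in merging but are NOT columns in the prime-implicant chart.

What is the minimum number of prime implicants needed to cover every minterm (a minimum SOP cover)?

size-2^0 implicants → 000000(✓)  000100(✓)  000110(✓)  001000(✓)  001110(✓)  010010(✓)  010101  011010(✓)  011011(✓)  011110(✓)  011111(✓)  100011  100101  100110(✓)  101010  101100  101111(✓)  110000  111101(✓)  111110(✓)  111111(✓)
size-2^1 implicants → -00110  -11110(✓)  -11111(✓)  0-1110  00-000  00-110  000-00  0001-0  01-010  011-10(✓)  011-11(✓)  01101-(✓)  01111-(✓)  1-1111  1111-1  11111-(✓)
size-2^2 implicants → -1111-  011-1-
Unchecked terms (primes): -00110, -1111-, 0-1110, 00-000, 00-110, 000-00, 0001-0, 01-010, 010101, 011-1-, 1-1111, 100011, 100101, 101010, 101100, 110000, 1111-1
Minterm coverage:
  m0 ⊆ 00-000,000-00
  m4 ⊆ 000-00,0001-0
  m6 ⊆ -00110,00-110,0001-0
  m8 ⊆ 00-000 [E]
  m14 ⊆ 0-1110,00-110
  m18 ⊆ 01-010 [E]
  m21 ⊆ 010101 [E]
  m26 ⊆ 01-010,011-1-
  m27 ⊆ 011-1- [E]
  m30 ⊆ -1111-,0-1110,011-1-
  m31 ⊆ -1111-,011-1-
  m35 ⊆ 100011 [E]
  m37 ⊆ 100101 [E]
  m38 ⊆ -00110 [E]
  m42 ⊆ 101010 [E]
  m44 ⊆ 101100 [E]
  m47 ⊆ 1-1111 [E]
  m48 ⊆ 110000 [E]
  m61 ⊆ 1111-1 [E]
  m62 ⊆ -1111- [E]
E = {-00110, -1111-, 00-000, 01-010, 010101, 011-1-, 1-1111, 100011, 100101, 101010, 101100, 110000, 1111-1}
Petrick residual → 0-1110, 000-00
Cover = b'c'def' + bcde + a'cdef' + a'b'd'e'f' + a'b'c'e'f' + a'bd'ef' + a'bc'de'f + a'bce + acdef + ab'c'd'ef + ab'c'de'f + ab'cd'ef' + ab'cde'f' + abc'd'e'f' + abcdf  |cover|=15

15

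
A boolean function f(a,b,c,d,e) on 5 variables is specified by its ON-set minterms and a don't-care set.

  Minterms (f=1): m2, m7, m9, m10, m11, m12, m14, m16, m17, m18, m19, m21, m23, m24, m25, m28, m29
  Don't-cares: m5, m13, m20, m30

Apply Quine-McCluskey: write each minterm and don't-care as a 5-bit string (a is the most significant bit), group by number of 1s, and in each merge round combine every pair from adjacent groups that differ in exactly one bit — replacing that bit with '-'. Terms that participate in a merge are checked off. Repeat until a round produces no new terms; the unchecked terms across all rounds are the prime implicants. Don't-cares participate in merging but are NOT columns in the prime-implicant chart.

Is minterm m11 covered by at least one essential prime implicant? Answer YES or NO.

[col 0] 00010*, 00101*, 00111*, 01001*, 01010*, 01011*, 01100*, 01101*, 01110*, 10000*, 10001*, 10010*, 10011*, 10100*, 10101*, 10111*, 11000*, 11001*, 11100*, 11101*, 11110*
[col 1] -0010, -0101*, -0111*, -1001*, -1100*, -1101*, -1110*, 0-010, 0-101*, 001-1*, 01-01*, 01-10, 010-1, 0101-, 011-0*, 0110-*, 1-000*, 1-001*, 1-100*, 1-101*, 10-00*, 10-01*, 10-11*, 100-0*, 100-1*, 1000-*, 1001-*, 101-1*, 1010-*, 11-00*, 11-01*, 1100-*, 111-0*, 1110-*
[col 2] --101, -01-1, -1-01, -11-0, -110-, 1--00*, 1--01*, 1-00-*, 1-10-*, 10--1, 10-0-*, 100--, 11-0-*
[col 3] 1--0-
Prime implicants: --101, -0010, -01-1, -1-01, -11-0, -110-, 0-010, 01-10, 010-1, 0101-, 1--0-, 10--1, 100--
PI chart (minterm → PIs covering it):
  2 | -0010,0-010
  7 | -01-1  (sole → essential)
  9 | -1-01,010-1
  10 | 0-010,01-10,0101-
  11 | 010-1,0101-
  12 | -11-0,-110-
  14 | -11-0,01-10
  16 | 1--0-,100--
  17 | 1--0-,10--1,100--
  18 | -0010,100--
  19 | 10--1,100--
  21 | --101,-01-1,1--0-,10--1
  23 | -01-1,10--1
  24 | 1--0-  (sole → essential)
  25 | -1-01,1--0-
  28 | -11-0,-110-,1--0-
  29 | --101,-1-01,-110-,1--0-
Essential prime implicants: -01-1, 1--0-

NO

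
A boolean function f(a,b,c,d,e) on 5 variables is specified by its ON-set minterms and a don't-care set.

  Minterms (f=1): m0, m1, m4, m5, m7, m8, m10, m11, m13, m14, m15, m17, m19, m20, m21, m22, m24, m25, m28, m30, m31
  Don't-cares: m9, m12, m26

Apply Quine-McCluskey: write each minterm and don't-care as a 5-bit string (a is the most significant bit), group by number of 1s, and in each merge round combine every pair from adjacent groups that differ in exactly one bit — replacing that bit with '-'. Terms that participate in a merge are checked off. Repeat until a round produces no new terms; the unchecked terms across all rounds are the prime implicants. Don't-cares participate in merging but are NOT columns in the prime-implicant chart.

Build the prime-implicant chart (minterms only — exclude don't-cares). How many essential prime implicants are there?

size-2^0 implicants → 00000(✓)  00001(✓)  00100(✓)  00101(✓)  00111(✓)  01000(✓)  01001(✓)  01010(✓)  01011(✓)  01100(✓)  01101(✓)  01110(✓)  01111(✓)  10001(✓)  10011(✓)  10100(✓)  10101(✓)  10110(✓)  11000(✓)  11001(✓)  11010(✓)  11100(✓)  11110(✓)  11111(✓)
size-2^1 implicants → -0001(✓)  -0100(✓)  -0101(✓)  -1000(✓)  -1001(✓)  -1010(✓)  -1100(✓)  -1110(✓)  -1111(✓)  0-000(✓)  0-001(✓)  0-100(✓)  0-101(✓)  0-111(✓)  00-00(✓)  00-01(✓)  0000-(✓)  001-1(✓)  0010-(✓)  01-00(✓)  01-01(✓)  01-10(✓)  01-11(✓)  010-0(✓)  010-1(✓)  0100-(✓)  0101-(✓)  011-0(✓)  011-1(✓)  0110-(✓)  0111-(✓)  1-001(✓)  1-100(✓)  1-110(✓)  10-01(✓)  100-1  101-0(✓)  1010-(✓)  11-00(✓)  11-10(✓)  110-0(✓)  1100-(✓)  111-0(✓)  1111-(✓)
size-2^2 implicants → --001  --100  -0-01  -010-  -1-00(✓)  -1-10(✓)  -10-0(✓)  -100-  -11-0(✓)  -111-  0--00(✓)  0--01(✓)  0-00-(✓)  0-1-1  0-10-(✓)  00-0-(✓)  01--0(✓)  01--1(✓)  01-0-(✓)  01-1-(✓)  010--(✓)  011--(✓)  1-1-0  11--0(✓)
size-2^3 implicants → -1--0  0--0-  01---
Unchecked terms (primes): --001, --100, -0-01, -010-, -1--0, -100-, -111-, 0--0-, 0-1-1, 01---, 1-1-0, 100-1
Minterm coverage:
  m0 ⊆ 0--0- [E]
  m1 ⊆ --001,-0-01,0--0-
  m4 ⊆ --100,-010-,0--0-
  m5 ⊆ -0-01,-010-,0--0-,0-1-1
  m7 ⊆ 0-1-1 [E]
  m8 ⊆ -1--0,-100-,0--0-,01---
  m10 ⊆ -1--0,01---
  m11 ⊆ 01--- [E]
  m13 ⊆ 0--0-,0-1-1,01---
  m14 ⊆ -1--0,-111-,01---
  m15 ⊆ -111-,0-1-1,01---
  m17 ⊆ --001,-0-01,100-1
  m19 ⊆ 100-1 [E]
  m20 ⊆ --100,-010-,1-1-0
  m21 ⊆ -0-01,-010-
  m22 ⊆ 1-1-0 [E]
  m24 ⊆ -1--0,-100-
  m25 ⊆ --001,-100-
  m28 ⊆ --100,-1--0,1-1-0
  m30 ⊆ -1--0,-111-,1-1-0
  m31 ⊆ -111- [E]
E = {-111-, 0--0-, 0-1-1, 01---, 1-1-0, 100-1}

6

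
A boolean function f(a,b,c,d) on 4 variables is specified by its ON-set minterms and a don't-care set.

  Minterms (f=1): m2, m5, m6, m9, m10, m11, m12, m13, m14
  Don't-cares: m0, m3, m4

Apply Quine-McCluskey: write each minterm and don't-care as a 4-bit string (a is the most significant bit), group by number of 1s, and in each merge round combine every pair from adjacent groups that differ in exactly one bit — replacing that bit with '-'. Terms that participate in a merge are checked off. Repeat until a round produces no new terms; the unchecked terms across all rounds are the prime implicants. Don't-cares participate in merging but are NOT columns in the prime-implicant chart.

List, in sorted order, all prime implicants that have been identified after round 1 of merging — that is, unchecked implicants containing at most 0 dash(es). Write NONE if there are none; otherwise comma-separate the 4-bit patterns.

NONE

size-2^0 implicants → 0000(✓)  0010(✓)  0011(✓)  0100(✓)  0101(✓)  0110(✓)  1001(✓)  1010(✓)  1011(✓)  1100(✓)  1101(✓)  1110(✓)
size-2^1 implicants → -010(✓)  -011(✓)  -100(✓)  -101(✓)  -110(✓)  0-00(✓)  0-10(✓)  00-0(✓)  001-(✓)  01-0(✓)  010-(✓)  1-01  1-10(✓)  10-1  101-(✓)  11-0(✓)  110-(✓)
size-2^2 implicants → --10  -01-  -1-0  -10-  0--0
Unchecked terms (primes): --10, -01-, -1-0, -10-, 0--0, 1-01, 10-1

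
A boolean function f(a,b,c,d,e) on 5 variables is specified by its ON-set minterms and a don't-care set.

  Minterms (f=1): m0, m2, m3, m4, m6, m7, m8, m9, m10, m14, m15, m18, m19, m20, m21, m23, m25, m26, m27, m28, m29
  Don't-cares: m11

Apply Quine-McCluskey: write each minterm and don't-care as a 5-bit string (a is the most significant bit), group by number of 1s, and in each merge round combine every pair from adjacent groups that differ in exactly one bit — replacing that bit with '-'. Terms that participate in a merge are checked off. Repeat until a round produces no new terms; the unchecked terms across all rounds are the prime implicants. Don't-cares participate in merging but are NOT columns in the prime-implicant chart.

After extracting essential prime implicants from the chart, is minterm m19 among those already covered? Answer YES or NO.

Round 0: 00000✓ 00010✓ 00011✓ 00100✓ 00110✓ 00111✓ 01000✓ 01001✓ 01010✓ 01011✓ 01110✓ 01111✓ 10010✓ 10011✓ 10100✓ 10101✓ 10111✓ 11001✓ 11010✓ 11011✓ 11100✓ 11101✓
Round 1: -0010✓ -0011✓ -0100 -0111✓ -1001✓ -1010✓ -1011✓ 0-000✓ 0-010✓ 0-011✓ 0-110✓ 0-111✓ 00-00✓ 00-10✓ 00-11✓ 000-0✓ 0001-✓ 001-0✓ 0011-✓ 01-10✓ 01-11✓ 010-0✓ 010-1✓ 0100-✓ 0101-✓ 0111-✓ 1-010✓ 1-011✓ 1-100✓ 1-101✓ 10-11✓ 1001-✓ 101-1 1010-✓ 11-01 110-1✓ 1101-✓ 1110-✓
Round 2: --010✓ --011✓ -0-11 -001-✓ -10-1 -101-✓ 0--10✓ 0--11✓ 0-0-0 0-01-✓ 0-11-✓ 00--0 00-1-✓ 01-1-✓ 010-- 1-01-✓ 1-10-
Round 3: --01- 0--1-
PIs = {--01-, -0-11, -0100, -10-1, 0--1-, 0-0-0, 00--0, 010--, 1-10-, 101-1, 11-01}
Coverage chart:
  m0: 0-0-0,00--0
  m2: --01-,0--1-,0-0-0,00--0
  m3: --01-,-0-11,0--1-
  m4: -0100,00--0
  m6: 0--1-,00--0
  m7: -0-11,0--1-
  m8: 0-0-0,010--
  m9: -10-1,010--
  m10: --01-,0--1-,0-0-0,010--
  m14: 0--1- ←essential
  m15: 0--1- ←essential
  m18: --01- ←essential
  m19: --01-,-0-11
  m20: -0100,1-10-
  m21: 1-10-,101-1
  m23: -0-11,101-1
  m25: -10-1,11-01
  m26: --01- ←essential
  m27: --01-,-10-1
  m28: 1-10- ←essential
  m29: 1-10-,11-01
Essential: --01-, 0--1-, 1-10-

YES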